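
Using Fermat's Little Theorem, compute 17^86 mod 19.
By Fermat: 17^{18} ≡ 1 mod 19. 86 = 4×18 + 14. So 17^{86} ≡ 17^{14} ≡ 6 mod 19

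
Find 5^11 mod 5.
By repeated squaring mod 5: 5^{1}≡0, 5^{2}≡0, 5^{4}≡0, 5^{8}≡0. Then 5^{11} = 5^{8+2+1} ≡ 0 × 0 × 0 ≡ 0 mod 5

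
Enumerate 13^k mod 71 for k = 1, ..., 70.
13^1, 13^2, ..., 13^{70} mod 71: [13, 27, 67, 19, 34, 16, 66, 6, 7, 20, 47, 43, 62, 25, 41, 36, 42, 49, 69, 45, 17, 8, 33, 3, 39, 10, 59, 57, 31, 48, 56, 18, 21, 60, 70, 58, 44, 4, 52, 37, 55, 5, 65, 64, 51, 24, 28, 9, 46, 30, 35, 29, 22, 2, 26, 54, 63, 38, 68, 32, 61, 12, 14, 40, 23, 15, 53, 50, 11, 1]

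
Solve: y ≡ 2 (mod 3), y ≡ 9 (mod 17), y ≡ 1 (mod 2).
M = 3 × 17 × 2 = 102. M₁ = 34, y₁ ≡ 1 (mod 3). M₂ = 6, y₂ ≡ 3 (mod 17). M₃ = 51, y₃ ≡ 1 (mod 2). y = 2×34×1 + 9×6×3 + 1×51×1 ≡ 77 (mod 102)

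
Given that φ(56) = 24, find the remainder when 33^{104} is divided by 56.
By Euler: 33^{24} ≡ 1 mod 56 since gcd(33, 56) = 1. 104 = 4×24 + 8. So 33^{104} ≡ 33^{8} ≡ 25 mod 56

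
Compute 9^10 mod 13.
By repeated squaring (mod 13): 9^{1}≡9, 9^{2}≡3, 9^{4}≡9, 9^{8}≡3. Then 9^{10} = 9^{8+2} ≡ 3 × 3 ≡ 9 (mod 13)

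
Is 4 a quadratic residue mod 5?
By Euler's criterion: 4^{2} ≡ 1 mod 5. Since this equals 1, 4 is a QR.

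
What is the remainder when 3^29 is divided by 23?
Using Fermat: 3^{22} ≡ 1 mod 23. 29 ≡ 7 mod 22. So 3^{29} ≡ 3^{7} ≡ 2 mod 23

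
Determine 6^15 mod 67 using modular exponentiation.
By repeated squaring mod 67: 6^{1}≡6, 6^{2}≡36, 6^{4}≡23, 6^{8}≡60. Then 6^{15} = 6^{8+4+2+1} ≡ 60 × 23 × 36 × 6 ≡ 64 mod 67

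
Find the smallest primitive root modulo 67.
g = 2. For each prime q|66: 2^{33}≡66, 2^{22}≡37, 2^{6}≡64, none ≡ 1, so ord_67(2) = 66 and 2 is a primitive root.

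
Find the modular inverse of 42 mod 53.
Since 53 is prime, by Fermat 42^(-1) ≡ 42^{51} ≡ 24 mod 53. Verify: 42 × 24 = 1008 ≡ 1 mod 53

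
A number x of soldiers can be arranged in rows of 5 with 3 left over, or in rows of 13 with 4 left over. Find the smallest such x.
M = 5 × 13 = 65. M₁ = 13, y₁ ≡ 2 mod 5. M₂ = 5, y₂ ≡ 8 mod 13. x = 3×13×2 + 4×5×8 ≡ 43 mod 65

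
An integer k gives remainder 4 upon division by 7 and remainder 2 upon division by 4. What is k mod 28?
M = 7 × 4 = 28. M₁ = 4, y₁ ≡ 2 mod 7. M₂ = 7, y₂ ≡ 3 mod 4. k = 4×4×2 + 2×7×3 ≡ 18 mod 28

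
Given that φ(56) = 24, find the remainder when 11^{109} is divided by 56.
By Euler: 11^{24} ≡ 1 mod 56 since gcd(11, 56) = 1. 109 = 4×24 + 13. So 11^{109} ≡ 11^{13} ≡ 11 mod 56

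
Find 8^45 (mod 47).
By repeated squaring (mod 47): 8^{1}≡8, 8^{2}≡17, 8^{4}≡7, 8^{8}≡2, 8^{16}≡4, 8^{32}≡16. Then 8^{45} = 8^{32+8+4+1} ≡ 16 × 2 × 7 × 8 ≡ 6 (mod 47)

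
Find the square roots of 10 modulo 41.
The square roots of 10 mod 41 are 16 and 25. Verify: 16² = 256 ≡ 10 mod 41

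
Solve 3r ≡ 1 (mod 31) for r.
Since 31 is prime, by Fermat 3^(-1) ≡ 3^{29} ≡ 21 (mod 31). Verify: 3 × 21 = 63 ≡ 1 (mod 31)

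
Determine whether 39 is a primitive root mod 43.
39^{14} ≡ 1 (mod 43) and 14 < 42, so ord_43(39) = 14 ≠ 42 and 39 is not a primitive root.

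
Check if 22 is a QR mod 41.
By Euler's criterion: 22^{20} ≡ 40 (mod 41). Since this equals -1 (≡ 40), 22 is not a QR.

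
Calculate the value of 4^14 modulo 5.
Using Fermat: 4^{4} ≡ 1 (mod 5). 14 ≡ 2 (mod 4). So 4^{14} ≡ 4^{2} ≡ 1 (mod 5)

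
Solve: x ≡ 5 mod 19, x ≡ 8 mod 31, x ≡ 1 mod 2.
M = 19 × 31 × 2 = 1178. M₁ = 62, y₁ ≡ 4 mod 19. M₂ = 38, y₂ ≡ 9 mod 31. M₃ = 589, y₃ ≡ 1 mod 2. x = 5×62×4 + 8×38×9 + 1×589×1 ≡ 1031 mod 1178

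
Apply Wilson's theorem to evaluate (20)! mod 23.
(22)! = (20)! × (21) × (22) ≡ -1 (mod 23). So (20)! ≡ -1 × [(22)(21)]^(-1) ≡ 11 (mod 23)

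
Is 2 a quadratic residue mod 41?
By Euler's criterion: 2^{20} ≡ 1 (mod 41). Since this equals 1, 2 is a QR.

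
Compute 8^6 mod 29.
By repeated squaring (mod 29): 8^{1}≡8, 8^{2}≡6, 8^{4}≡7. Then 8^{6} = 8^{4+2} ≡ 7 × 6 ≡ 13 (mod 29)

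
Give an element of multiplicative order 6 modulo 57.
8 has order 6 mod 57 since 8^{6} ≡ 1 mod 57 and no smaller power works.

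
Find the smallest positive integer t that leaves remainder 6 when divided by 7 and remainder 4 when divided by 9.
M = 7 × 9 = 63. M₁ = 9, y₁ ≡ 4 (mod 7). M₂ = 7, y₂ ≡ 4 (mod 9). t = 6×9×4 + 4×7×4 ≡ 13 (mod 63)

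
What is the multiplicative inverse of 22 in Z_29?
Since 29 is prime, by Fermat 22^(-1) ≡ 22^{27} ≡ 4 (mod 29). Verify: 22 × 4 = 88 ≡ 1 (mod 29)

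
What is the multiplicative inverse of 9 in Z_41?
Since 41 is prime, by Fermat 9^(-1) ≡ 9^{39} ≡ 32 (mod 41). Verify: 9 × 32 = 288 ≡ 1 (mod 41)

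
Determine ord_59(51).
Powers of 51 mod 59: 51^1≡51, 51^2≡5, 51^3≡19, 51^4≡25, 51^5≡36, 51^6≡7, 51^7≡3, 51^8≡35, 51^9≡15, 51^10≡57, 51^11≡16, 51^12≡49, 51^13≡21, 51^14≡9, 51^15≡46, 51^16≡45, 51^17≡53, 51^18≡48, 51^19≡29, 51^20≡4, 51^21≡27, 51^22≡20, 51^23≡17, 51^24≡41, 51^25≡26, 51^26≡28, 51^27≡12, 51^28≡22, 51^29≡1. ord_59(51) = 29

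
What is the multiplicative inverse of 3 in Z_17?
Since 17 is prime, by Fermat 3^(-1) ≡ 3^{15} ≡ 6 (mod 17). Verify: 3 × 6 = 18 ≡ 1 (mod 17)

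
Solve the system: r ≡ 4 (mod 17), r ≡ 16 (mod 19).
M = 17 × 19 = 323. M₁ = 19, y₁ ≡ 9 (mod 17). M₂ = 17, y₂ ≡ 9 (mod 19). r = 4×19×9 + 16×17×9 ≡ 225 (mod 323)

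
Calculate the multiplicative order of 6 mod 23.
Powers of 6 mod 23: 6^1≡6, 6^2≡13, 6^3≡9, 6^4≡8, 6^5≡2, 6^6≡12, 6^7≡3, 6^8≡18, 6^9≡16, 6^10≡4, 6^11≡1. ord_23(6) = 11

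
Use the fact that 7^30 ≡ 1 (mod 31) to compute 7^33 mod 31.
By Fermat: 7^{30} ≡ 1 (mod 31). So 7^{33} = 7^{30} · 7^{3} ≡ 7^{3} ≡ 2 (mod 31)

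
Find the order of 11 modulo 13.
Powers of 11 mod 13: 11^1≡11, 11^2≡4, 11^3≡5, 11^4≡3, 11^5≡7, 11^6≡12, 11^7≡2, 11^8≡9, 11^9≡8, 11^10≡10, 11^11≡6, 11^12≡1. So the order of 11 is 12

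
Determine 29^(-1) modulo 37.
Since 37 is prime, by Fermat 29^(-1) ≡ 29^{35} ≡ 23 (mod 37). Verify: 29 × 23 = 667 ≡ 1 (mod 37)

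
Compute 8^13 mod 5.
Using Fermat: 8^{4} ≡ 1 mod 5. 13 ≡ 1 mod 4. So 8^{13} ≡ 8^{1} ≡ 3 mod 5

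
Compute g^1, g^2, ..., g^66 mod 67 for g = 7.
7^1, 7^2, ..., 7^{66} mod 67: [7, 49, 8, 56, 57, 64, 46, 54, 43, 33, 30, 9, 63, 39, 5, 35, 44, 40, 12, 17, 52, 29, 2, 14, 31, 16, 45, 47, 61, 25, 41, 19, 66, 60, 18, 59, 11, 10, 3, 21, 13, 24, 34, 37, 58, 4, 28, 62, 32, 23, 27, 55, 50, 15, 38, 65, 53, 36, 51, 22, 20, 6, 42, 26, 48, 1]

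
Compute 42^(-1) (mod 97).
Since 97 is prime, by Fermat 42^(-1) ≡ 42^{95} ≡ 67 (mod 97). Verify: 42 × 67 = 2814 ≡ 1 (mod 97)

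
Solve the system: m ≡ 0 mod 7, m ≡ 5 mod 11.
M = 7 × 11 = 77. M₁ = 11, y₁ ≡ 2 mod 7. M₂ = 7, y₂ ≡ 8 mod 11. m = 0×11×2 + 5×7×8 ≡ 49 mod 77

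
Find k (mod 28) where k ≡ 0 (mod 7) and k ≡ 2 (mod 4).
M = 7 × 4 = 28. M₁ = 4, y₁ ≡ 2 (mod 7). M₂ = 7, y₂ ≡ 3 (mod 4). k = 0×4×2 + 2×7×3 ≡ 14 (mod 28)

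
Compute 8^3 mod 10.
8^{3} = 512 ≡ 2 (mod 10)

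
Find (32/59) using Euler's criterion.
(32/59) = 32^{29} mod 59 = -1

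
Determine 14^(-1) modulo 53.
Since 53 is prime, by Fermat 14^(-1) ≡ 14^{51} ≡ 19 mod 53. Verify: 14 × 19 = 266 ≡ 1 mod 53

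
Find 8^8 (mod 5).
Using Fermat: 8^{4} ≡ 1 (mod 5). 8 ≡ 0 (mod 4). So 8^{8} ≡ 8^{0} ≡ 1 (mod 5)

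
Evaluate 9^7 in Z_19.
By repeated squaring (mod 19): 9^{1}≡9, 9^{2}≡5, 9^{4}≡6. Then 9^{7} = 9^{4+2+1} ≡ 6 × 5 × 9 ≡ 4 (mod 19)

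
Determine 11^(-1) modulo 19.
Since 19 is prime, by Fermat 11^(-1) ≡ 11^{17} ≡ 7 mod 19. Verify: 11 × 7 = 77 ≡ 1 mod 19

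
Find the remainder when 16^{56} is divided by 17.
By Fermat: 16^{16} ≡ 1 (mod 17). 56 = 3×16 + 8. So 16^{56} ≡ 16^{8} ≡ 1 (mod 17)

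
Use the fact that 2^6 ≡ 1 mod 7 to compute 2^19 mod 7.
By Fermat: 2^{6} ≡ 1 mod 7. 19 = 3×6 + 1. So 2^{19} ≡ 2^{1} ≡ 2 mod 7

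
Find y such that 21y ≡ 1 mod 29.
Since 29 is prime, by Fermat 21^(-1) ≡ 21^{27} ≡ 18 mod 29. Verify: 21 × 18 = 378 ≡ 1 mod 29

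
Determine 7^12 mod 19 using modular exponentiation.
By repeated squaring mod 19: 7^{1}≡7, 7^{2}≡11, 7^{4}≡7, 7^{8}≡11. Then 7^{12} = 7^{8+4} ≡ 11 × 7 ≡ 1 mod 19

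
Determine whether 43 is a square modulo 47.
By Euler's criterion: 43^{23} ≡ 46 (mod 47). Since this equals -1 (≡ 46), 43 is not a QR.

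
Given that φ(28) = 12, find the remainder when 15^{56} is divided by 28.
By Euler: 15^{12} ≡ 1 (mod 28) since gcd(15, 28) = 1. 56 = 4×12 + 8. So 15^{56} ≡ 15^{8} ≡ 1 (mod 28)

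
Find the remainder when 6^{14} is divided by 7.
By Fermat: 6^{6} ≡ 1 (mod 7). 14 = 2×6 + 2. So 6^{14} ≡ 6^{2} ≡ 1 (mod 7)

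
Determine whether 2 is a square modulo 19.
By Euler's criterion: 2^{9} ≡ 18 (mod 19). Since this equals -1 (≡ 18), 2 is not a QR.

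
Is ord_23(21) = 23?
Powers of 21 mod 23: 21^1≡21, 21^2≡4, 21^3≡15, 21^4≡16, 21^5≡14, 21^6≡18, 21^7≡10, 21^8≡3, 21^9≡17, 21^10≡12, 21^11≡22, 21^12≡2, 21^13≡19, 21^14≡8, 21^15≡7, 21^16≡9, 21^17≡5, 21^18≡13, 21^19≡20, 21^20≡6, 21^21≡11, 21^22≡1. Already 21^22≡1, so the order is 22 < 23. No, the actual order is 22.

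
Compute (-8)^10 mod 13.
By repeated squaring mod 13: (-8)^{1}≡5, (-8)^{2}≡12, (-8)^{4}≡1, (-8)^{8}≡1. Then (-8)^{10} = (-8)^{8+2} ≡ 1 × 12 ≡ 12 mod 13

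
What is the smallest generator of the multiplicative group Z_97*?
g = 5. Powers: [5, 25, 28, 43, 21, 8, 40, ...] generates all 96 non-zero residues.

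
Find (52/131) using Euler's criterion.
(52/131) = 52^{65} mod 131 = 1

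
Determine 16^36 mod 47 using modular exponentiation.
By repeated squaring mod 47: 16^{1}≡16, 16^{2}≡21, 16^{4}≡18, 16^{8}≡42, 16^{16}≡25, 16^{32}≡14. Then 16^{36} = 16^{32+4} ≡ 14 × 18 ≡ 17 mod 47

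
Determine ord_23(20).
Powers of 20 mod 23: 20^1≡20, 20^2≡9, 20^3≡19, 20^4≡12, 20^5≡10, 20^6≡16, 20^7≡21, 20^8≡6, 20^9≡5, 20^10≡8, 20^11≡22, 20^12≡3, 20^13≡14, 20^14≡4, 20^15≡11, 20^16≡13, 20^17≡7, 20^18≡2, 20^19≡17, 20^20≡18, 20^21≡15, 20^22≡1. ord_23(20) = 22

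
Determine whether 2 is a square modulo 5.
By Euler's criterion: 2^{2} ≡ 4 (mod 5). Since this equals -1 (≡ 4), 2 is not a QR.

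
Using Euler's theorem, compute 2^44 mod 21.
By Euler: 2^{12} ≡ 1 mod 21 since gcd(2, 21) = 1. 44 = 3×12 + 8. So 2^{44} ≡ 2^{8} ≡ 4 mod 21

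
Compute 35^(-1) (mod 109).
Since 109 is prime, by Fermat 35^(-1) ≡ 35^{107} ≡ 81 (mod 109). Verify: 35 × 81 = 2835 ≡ 1 (mod 109)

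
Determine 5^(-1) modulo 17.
Since 17 is prime, by Fermat 5^(-1) ≡ 5^{15} ≡ 7 mod 17. Verify: 5 × 7 = 35 ≡ 1 mod 17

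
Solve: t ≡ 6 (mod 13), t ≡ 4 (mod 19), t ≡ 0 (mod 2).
M = 13 × 19 × 2 = 494. M₁ = 38, y₁ ≡ 12 (mod 13). M₂ = 26, y₂ ≡ 11 (mod 19). M₃ = 247, y₃ ≡ 1 (mod 2). t = 6×38×12 + 4×26×11 + 0×247×1 ≡ 422 (mod 494)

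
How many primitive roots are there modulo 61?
Number of primitive roots mod 61 = φ(p-1) = φ(60) = 16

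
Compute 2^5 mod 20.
By repeated squaring mod 20: 2^{1}≡2, 2^{2}≡4, 2^{4}≡16. Then 2^{5} = 2^{4+1} ≡ 16 × 2 ≡ 12 mod 20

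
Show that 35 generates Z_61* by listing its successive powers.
35^1, 35^2, ..., 35^{60} mod 61: [35, 5, 53, 25, 21, 3, 44, 15, 37, 14, 2, 9, 10, 45, 50, 42, 6, 27, 30, 13, 28, 4, 18, 20, 29, 39, 23, 12, 54, 60, 26, 56, 8, 36, 40, 58, 17, 46, 24, 47, 59, 52, 51, 16, 11, 19, 55, 34, 31, 48, 33, 57, 43, 41, 32, 22, 38, 49, 7, 1]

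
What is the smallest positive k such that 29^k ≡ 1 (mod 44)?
Powers of 29 mod 44: 29^1≡29, 29^2≡5, 29^3≡13, 29^4≡25, 29^5≡21, 29^6≡37, 29^7≡17, 29^8≡9, 29^9≡41, 29^10≡1. So the order of 29 is 10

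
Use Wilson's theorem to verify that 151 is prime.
(150)! mod 151 = 150. Since this equals -1 (mod 151), Wilson confirms 151 is prime.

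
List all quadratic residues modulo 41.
Quadratic residues modulo 41: {1, 2, 4, 5, 8, 9, 10, 16, 18, 20, 21, 23, 25, 31, 32, 33, 36, 37, 39, 40}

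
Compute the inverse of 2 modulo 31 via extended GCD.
Extended GCD: 2(-15) + 31(1) = 1. So 2^(-1) ≡ -15 ≡ 16 mod 31. Verify: 2 × 16 = 32 ≡ 1 mod 31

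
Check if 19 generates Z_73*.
19^{36} ≡ 1 mod 73 and 36 < 72, so ord_73(19) = 36 ≠ 72 and 19 is not a primitive root.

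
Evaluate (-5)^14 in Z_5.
By repeated squaring mod 5: (-5)^{1}≡0, (-5)^{2}≡0, (-5)^{4}≡0, (-5)^{8}≡0. Then (-5)^{14} = (-5)^{8+4+2} ≡ 0 × 0 × 0 ≡ 0 mod 5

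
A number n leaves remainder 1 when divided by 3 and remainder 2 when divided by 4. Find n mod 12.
M = 3 × 4 = 12. M₁ = 4, y₁ ≡ 1 mod 3. M₂ = 3, y₂ ≡ 3 mod 4. n = 1×4×1 + 2×3×3 ≡ 10 mod 12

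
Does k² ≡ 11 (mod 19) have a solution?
By Euler's criterion: 11^{9} ≡ 1 (mod 19). Since this equals 1, 11 is a QR.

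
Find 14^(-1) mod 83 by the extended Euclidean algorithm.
Extended GCD: 14(6) + 83(-1) = 1. So 14^(-1) ≡ 6 mod 83. Verify: 14 × 6 = 84 ≡ 1 mod 83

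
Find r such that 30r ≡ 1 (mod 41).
Since 41 is prime, by Fermat 30^(-1) ≡ 30^{39} ≡ 26 (mod 41). Verify: 30 × 26 = 780 ≡ 1 (mod 41)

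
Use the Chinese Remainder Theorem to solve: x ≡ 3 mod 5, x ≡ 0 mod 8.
M = 5 × 8 = 40. M₁ = 8, y₁ ≡ 2 mod 5. M₂ = 5, y₂ ≡ 5 mod 8. x = 3×8×2 + 0×5×5 ≡ 8 mod 40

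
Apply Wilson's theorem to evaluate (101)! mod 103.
(102)! = (101)! × (102) ≡ -1 (mod 103). So (101)! ≡ -1 × (102)^(-1) ≡ (-1)×(-1) = 1 (mod 103)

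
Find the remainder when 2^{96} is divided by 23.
By Fermat: 2^{22} ≡ 1 (mod 23). 96 = 4×22 + 8. So 2^{96} ≡ 2^{8} ≡ 3 (mod 23)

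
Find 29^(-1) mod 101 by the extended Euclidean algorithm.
Extended GCD: 29(7) + 101(-2) = 1. So 29^(-1) ≡ 7 mod 101. Verify: 29 × 7 = 203 ≡ 1 mod 101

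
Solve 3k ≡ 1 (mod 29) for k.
Since 29 is prime, by Fermat 3^(-1) ≡ 3^{27} ≡ 10 (mod 29). Verify: 3 × 10 = 30 ≡ 1 (mod 29)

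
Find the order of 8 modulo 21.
Powers of 8 mod 21: 8^1≡8, 8^2≡1. ord_21(8) = 2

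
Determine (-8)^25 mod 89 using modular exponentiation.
By repeated squaring (mod 89): (-8)^{1}≡81, (-8)^{2}≡64, (-8)^{4}≡2, (-8)^{8}≡4, (-8)^{16}≡16. Then (-8)^{25} = (-8)^{16+8+1} ≡ 16 × 4 × 81 ≡ 22 (mod 89)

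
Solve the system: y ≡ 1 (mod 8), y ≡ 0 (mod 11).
M = 8 × 11 = 88. M₁ = 11, y₁ ≡ 3 (mod 8). M₂ = 8, y₂ ≡ 7 (mod 11). y = 1×11×3 + 0×8×7 ≡ 33 (mod 88)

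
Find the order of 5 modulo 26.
Powers of 5 mod 26: 5^1≡5, 5^2≡25, 5^3≡21, 5^4≡1. Order = 4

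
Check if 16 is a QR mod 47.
By Euler's criterion: 16^{23} ≡ 1 (mod 47). Since this equals 1, 16 is a QR.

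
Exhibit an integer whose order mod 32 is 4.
7 has order 4 mod 32 since 7^{4} ≡ 1 (mod 32) and no smaller power works.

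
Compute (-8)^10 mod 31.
By repeated squaring mod 31: (-8)^{1}≡23, (-8)^{2}≡2, (-8)^{4}≡4, (-8)^{8}≡16. Then (-8)^{10} = (-8)^{8+2} ≡ 16 × 2 ≡ 1 mod 31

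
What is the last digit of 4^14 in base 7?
Using Fermat: 4^{6} ≡ 1 (mod 7). 14 ≡ 2 (mod 6). So 4^{14} ≡ 4^{2} ≡ 2 (mod 7)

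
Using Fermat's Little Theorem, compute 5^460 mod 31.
By Fermat: 5^{30} ≡ 1 (mod 31). 460 ≡ 10 (mod 30). So 5^{460} ≡ 5^{10} ≡ 5 (mod 31)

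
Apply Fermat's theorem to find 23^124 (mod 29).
By Fermat: 23^{28} ≡ 1 (mod 29). 124 = 4×28 + 12. So 23^{124} ≡ 23^{12} ≡ 25 (mod 29)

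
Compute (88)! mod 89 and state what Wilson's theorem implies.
(88)! mod 89 = 88. Since this equals -1 (mod 89), Wilson confirms 89 is prime.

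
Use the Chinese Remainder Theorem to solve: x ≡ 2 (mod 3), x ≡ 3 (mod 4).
M = 3 × 4 = 12. M₁ = 4, y₁ ≡ 1 (mod 3). M₂ = 3, y₂ ≡ 3 (mod 4). x = 2×4×1 + 3×3×3 ≡ 11 (mod 12)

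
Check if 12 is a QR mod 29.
By Euler's criterion: 12^{14} ≡ 28 (mod 29). Since this equals -1 (≡ 28), 12 is not a QR.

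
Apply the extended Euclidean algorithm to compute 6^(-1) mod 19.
Extended GCD: 6(-3) + 19(1) = 1. So 6^(-1) ≡ -3 ≡ 16 mod 19. Verify: 6 × 16 = 96 ≡ 1 mod 19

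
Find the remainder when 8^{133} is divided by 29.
By Fermat: 8^{28} ≡ 1 mod 29. 133 = 4×28 + 21. So 8^{133} ≡ 8^{21} ≡ 12 mod 29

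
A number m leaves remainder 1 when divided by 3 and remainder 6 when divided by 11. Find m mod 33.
M = 3 × 11 = 33. M₁ = 11, y₁ ≡ 2 mod 3. M₂ = 3, y₂ ≡ 4 mod 11. m = 1×11×2 + 6×3×4 ≡ 28 mod 33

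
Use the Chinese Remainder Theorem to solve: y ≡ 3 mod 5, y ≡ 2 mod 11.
M = 5 × 11 = 55. M₁ = 11, y₁ ≡ 1 mod 5. M₂ = 5, y₂ ≡ 9 mod 11. y = 3×11×1 + 2×5×9 ≡ 13 mod 55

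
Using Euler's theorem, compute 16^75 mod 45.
By Euler: 16^{24} ≡ 1 (mod 45) since gcd(16, 45) = 1. 75 = 3×24 + 3. So 16^{75} ≡ 16^{3} ≡ 1 (mod 45)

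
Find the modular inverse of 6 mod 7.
Since 7 is prime, by Fermat 6^(-1) ≡ 6^{5} ≡ 6 (mod 7). Verify: 6 × 6 = 36 ≡ 1 (mod 7)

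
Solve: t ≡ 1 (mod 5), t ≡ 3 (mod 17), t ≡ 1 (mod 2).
M = 5 × 17 × 2 = 170. M₁ = 34, y₁ ≡ 4 (mod 5). M₂ = 10, y₂ ≡ 12 (mod 17). M₃ = 85, y₃ ≡ 1 (mod 2). t = 1×34×4 + 3×10×12 + 1×85×1 ≡ 71 (mod 170)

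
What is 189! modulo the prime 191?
(190)! = (189)! × (190) ≡ -1 mod 191. So (189)! ≡ -1 × (190)^(-1) ≡ (-1)×(-1) = 1 mod 191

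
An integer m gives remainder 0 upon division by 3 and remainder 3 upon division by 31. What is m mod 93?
M = 3 × 31 = 93. M₁ = 31, y₁ ≡ 1 mod 3. M₂ = 3, y₂ ≡ 21 mod 31. m = 0×31×1 + 3×3×21 ≡ 3 mod 93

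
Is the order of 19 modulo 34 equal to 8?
Powers of 19 mod 34: 19^1≡19, 19^2≡21, 19^3≡25, 19^4≡33, 19^5≡15, 19^6≡13, 19^7≡9, 19^8≡1. First k with 19^k≡1 is k=8. Yes, ord_34(19) = 8.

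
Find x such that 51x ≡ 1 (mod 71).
Since 71 is prime, by Fermat 51^(-1) ≡ 51^{69} ≡ 39 (mod 71). Verify: 51 × 39 = 1989 ≡ 1 (mod 71)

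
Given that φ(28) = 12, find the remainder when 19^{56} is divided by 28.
By Euler: 19^{12} ≡ 1 (mod 28) since gcd(19, 28) = 1. 56 = 4×12 + 8. So 19^{56} ≡ 19^{8} ≡ 25 (mod 28)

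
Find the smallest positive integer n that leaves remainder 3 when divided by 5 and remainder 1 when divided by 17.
M = 5 × 17 = 85. M₁ = 17, y₁ ≡ 3 mod 5. M₂ = 5, y₂ ≡ 7 mod 17. n = 3×17×3 + 1×5×7 ≡ 18 mod 85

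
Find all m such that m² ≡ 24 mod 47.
The square roots of 24 mod 47 are 27 and 20. Verify: 27² = 729 ≡ 24 mod 47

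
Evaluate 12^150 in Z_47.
Using Fermat: 12^{46} ≡ 1 mod 47. 150 ≡ 12 mod 46. So 12^{150} ≡ 12^{12} ≡ 24 mod 47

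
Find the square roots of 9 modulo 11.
The square roots of 9 mod 11 are 3 and 8. Verify: 3² = 9 ≡ 9 (mod 11)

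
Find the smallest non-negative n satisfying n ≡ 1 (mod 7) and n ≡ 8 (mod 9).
M = 7 × 9 = 63. M₁ = 9, y₁ ≡ 4 (mod 7). M₂ = 7, y₂ ≡ 4 (mod 9). n = 1×9×4 + 8×7×4 ≡ 8 (mod 63)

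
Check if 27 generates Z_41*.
27^{8} ≡ 1 (mod 41) and 8 < 40, so ord_41(27) = 8 ≠ 40 and 27 is not a primitive root.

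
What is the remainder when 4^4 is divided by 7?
4^{4} = 256 ≡ 4 (mod 7)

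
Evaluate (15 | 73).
(15/73) = 15^{36} mod 73 = -1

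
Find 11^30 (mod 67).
By repeated squaring (mod 67): 11^{1}≡11, 11^{2}≡54, 11^{4}≡35, 11^{8}≡19, 11^{16}≡26. Then 11^{30} = 11^{16+8+4+2} ≡ 26 × 19 × 35 × 54 ≡ 15 (mod 67)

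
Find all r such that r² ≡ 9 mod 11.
The square roots of 9 mod 11 are 3 and 8. Verify: 3² = 9 ≡ 9 mod 11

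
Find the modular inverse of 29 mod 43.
Since 43 is prime, by Fermat 29^(-1) ≡ 29^{41} ≡ 3 mod 43. Verify: 29 × 3 = 87 ≡ 1 mod 43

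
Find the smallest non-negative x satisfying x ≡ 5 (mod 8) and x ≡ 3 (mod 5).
M = 8 × 5 = 40. M₁ = 5, y₁ ≡ 5 (mod 8). M₂ = 8, y₂ ≡ 2 (mod 5). x = 5×5×5 + 3×8×2 ≡ 13 (mod 40)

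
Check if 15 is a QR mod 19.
By Euler's criterion: 15^{9} ≡ 18 (mod 19). Since this equals -1 (≡ 18), 15 is not a QR.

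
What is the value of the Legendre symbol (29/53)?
(29/53) = 29^{26} mod 53 = 1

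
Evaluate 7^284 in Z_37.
Using Fermat: 7^{36} ≡ 1 (mod 37). 284 ≡ 32 (mod 36). So 7^{284} ≡ 7^{32} ≡ 9 (mod 37)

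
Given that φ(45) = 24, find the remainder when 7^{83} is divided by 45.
By Euler: 7^{24} ≡ 1 (mod 45) since gcd(7, 45) = 1. 83 = 3×24 + 11. So 7^{83} ≡ 7^{11} ≡ 13 (mod 45)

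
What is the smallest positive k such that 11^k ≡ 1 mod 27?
Powers of 11 mod 27: 11^1≡11, 11^2≡13, 11^3≡8, 11^4≡7, 11^5≡23, 11^6≡10, 11^7≡2, 11^8≡22, 11^9≡26, 11^10≡16, 11^11≡14, 11^12≡19, 11^13≡20, 11^14≡4, 11^15≡17, 11^16≡25, 11^17≡5, 11^18≡1. So the order of 11 is 18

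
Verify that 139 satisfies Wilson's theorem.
(138)! mod 139 = 138. Since this equals -1 (mod 139), Wilson confirms 139 is prime.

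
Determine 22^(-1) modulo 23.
Since 23 is prime, by Fermat 22^(-1) ≡ 22^{21} ≡ 22 mod 23. Verify: 22 × 22 = 484 ≡ 1 mod 23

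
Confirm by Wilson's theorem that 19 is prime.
(18)! mod 19 = 18. Since this equals -1 (mod 19), Wilson confirms 19 is prime.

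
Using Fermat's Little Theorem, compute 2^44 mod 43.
By Fermat: 2^{42} ≡ 1 mod 43. So 2^{44} = 2^{42} · 2^{2} ≡ 2^{2} ≡ 4 mod 43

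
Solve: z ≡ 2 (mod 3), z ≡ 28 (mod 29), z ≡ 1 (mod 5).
M = 3 × 29 × 5 = 435. M₁ = 145, y₁ ≡ 1 (mod 3). M₂ = 15, y₂ ≡ 2 (mod 29). M₃ = 87, y₃ ≡ 3 (mod 5). z = 2×145×1 + 28×15×2 + 1×87×3 ≡ 86 (mod 435)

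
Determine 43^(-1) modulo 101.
Since 101 is prime, by Fermat 43^(-1) ≡ 43^{99} ≡ 47 (mod 101). Verify: 43 × 47 = 2021 ≡ 1 (mod 101)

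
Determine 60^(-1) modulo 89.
Since 89 is prime, by Fermat 60^(-1) ≡ 60^{87} ≡ 46 (mod 89). Verify: 60 × 46 = 2760 ≡ 1 (mod 89)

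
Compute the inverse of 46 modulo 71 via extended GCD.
Extended GCD: 46(17) + 71(-11) = 1. So 46^(-1) ≡ 17 (mod 71). Verify: 46 × 17 = 782 ≡ 1 (mod 71)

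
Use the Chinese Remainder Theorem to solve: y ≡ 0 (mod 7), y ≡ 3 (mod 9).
M = 7 × 9 = 63. M₁ = 9, y₁ ≡ 4 (mod 7). M₂ = 7, y₂ ≡ 4 (mod 9). y = 0×9×4 + 3×7×4 ≡ 21 (mod 63)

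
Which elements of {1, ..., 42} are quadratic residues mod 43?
Squares in Z_43*: {1, 4, 6, 9, 10, 11, 13, 14, 15, 16, 17, 21, 23, 24, 25, 31, 35, 36, 38, 40, 41}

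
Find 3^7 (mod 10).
By repeated squaring (mod 10): 3^{1}≡3, 3^{2}≡9, 3^{4}≡1. Then 3^{7} = 3^{4+2+1} ≡ 1 × 9 × 3 ≡ 7 (mod 10)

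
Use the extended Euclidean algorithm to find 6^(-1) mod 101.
Extended GCD: 6(17) + 101(-1) = 1. So 6^(-1) ≡ 17 mod 101. Verify: 6 × 17 = 102 ≡ 1 mod 101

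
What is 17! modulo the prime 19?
(18)! = (17)! × (18) ≡ -1 mod 19. So (17)! ≡ -1 × (18)^(-1) ≡ (-1)×(-1) = 1 mod 19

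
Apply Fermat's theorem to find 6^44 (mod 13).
By Fermat: 6^{12} ≡ 1 (mod 13). 44 = 3×12 + 8. So 6^{44} ≡ 6^{8} ≡ 3 (mod 13)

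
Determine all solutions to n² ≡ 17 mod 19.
The square roots of 17 mod 19 are 6 and 13. Verify: 6² = 36 ≡ 17 mod 19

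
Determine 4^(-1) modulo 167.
Since 167 is prime, by Fermat 4^(-1) ≡ 4^{165} ≡ 42 (mod 167). Verify: 4 × 42 = 168 ≡ 1 (mod 167)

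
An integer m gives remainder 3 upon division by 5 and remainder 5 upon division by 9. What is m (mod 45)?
M = 5 × 9 = 45. M₁ = 9, y₁ ≡ 4 (mod 5). M₂ = 5, y₂ ≡ 2 (mod 9). m = 3×9×4 + 5×5×2 ≡ 23 (mod 45)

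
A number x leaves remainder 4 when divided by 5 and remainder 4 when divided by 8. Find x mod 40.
M = 5 × 8 = 40. M₁ = 8, y₁ ≡ 2 mod 5. M₂ = 5, y₂ ≡ 5 mod 8. x = 4×8×2 + 4×5×5 ≡ 4 mod 40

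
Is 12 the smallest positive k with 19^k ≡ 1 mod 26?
Powers of 19 mod 26: 19^1≡19, 19^2≡23, 19^3≡21, 19^4≡9, 19^5≡15, 19^6≡25, 19^7≡7, 19^8≡3, 19^9≡5, 19^10≡17, 19^11≡11, 19^12≡1. First k with 19^k≡1 is k=12. Yes, ord_26(19) = 12.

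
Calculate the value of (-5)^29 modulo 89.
By repeated squaring (mod 89): (-5)^{1}≡84, (-5)^{2}≡25, (-5)^{4}≡2, (-5)^{8}≡4, (-5)^{16}≡16. Then (-5)^{29} = (-5)^{16+8+4+1} ≡ 16 × 4 × 2 × 84 ≡ 72 (mod 89)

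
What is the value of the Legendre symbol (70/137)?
(70/137) = 70^{68} mod 137 = -1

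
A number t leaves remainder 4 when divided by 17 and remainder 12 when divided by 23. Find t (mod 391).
M = 17 × 23 = 391. M₁ = 23, y₁ ≡ 3 (mod 17). M₂ = 17, y₂ ≡ 19 (mod 23). t = 4×23×3 + 12×17×19 ≡ 242 (mod 391)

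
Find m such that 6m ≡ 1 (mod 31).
Since 31 is prime, by Fermat 6^(-1) ≡ 6^{29} ≡ 26 (mod 31). Verify: 6 × 26 = 156 ≡ 1 (mod 31)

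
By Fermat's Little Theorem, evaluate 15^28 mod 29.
By Fermat's Little Theorem, 15^{28} ≡ 1 mod 29 since 29 is prime and gcd(15, 29) = 1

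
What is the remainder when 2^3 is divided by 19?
2^{3} = 8 ≡ 8 (mod 19)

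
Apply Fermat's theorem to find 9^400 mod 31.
By Fermat: 9^{30} ≡ 1 mod 31. 400 ≡ 10 mod 30. So 9^{400} ≡ 9^{10} ≡ 5 mod 31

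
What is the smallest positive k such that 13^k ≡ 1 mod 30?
Powers of 13 mod 30: 13^1≡13, 13^2≡19, 13^3≡7, 13^4≡1. So the order of 13 is 4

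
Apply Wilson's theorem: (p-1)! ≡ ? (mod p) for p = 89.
By Wilson's theorem, (88)! ≡ -1 ≡ 88 mod 89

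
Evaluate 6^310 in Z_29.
Using Fermat: 6^{28} ≡ 1 mod 29. 310 ≡ 2 mod 28. So 6^{310} ≡ 6^{2} ≡ 7 mod 29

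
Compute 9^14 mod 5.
Using Fermat: 9^{4} ≡ 1 mod 5. 14 ≡ 2 mod 4. So 9^{14} ≡ 9^{2} ≡ 1 mod 5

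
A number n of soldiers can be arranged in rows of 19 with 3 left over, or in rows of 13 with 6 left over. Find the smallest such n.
M = 19 × 13 = 247. M₁ = 13, y₁ ≡ 3 mod 19. M₂ = 19, y₂ ≡ 11 mod 13. n = 3×13×3 + 6×19×11 ≡ 136 mod 247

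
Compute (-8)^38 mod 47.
By repeated squaring (mod 47): (-8)^{1}≡39, (-8)^{2}≡17, (-8)^{4}≡7, (-8)^{8}≡2, (-8)^{16}≡4, (-8)^{32}≡16. Then (-8)^{38} = (-8)^{32+4+2} ≡ 16 × 7 × 17 ≡ 24 (mod 47)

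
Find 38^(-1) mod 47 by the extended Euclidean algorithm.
Extended GCD: 38(-21) + 47(17) = 1. So 38^(-1) ≡ -21 ≡ 26 mod 47. Verify: 38 × 26 = 988 ≡ 1 mod 47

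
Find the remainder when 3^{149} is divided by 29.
By Fermat: 3^{28} ≡ 1 (mod 29). 149 = 5×28 + 9. So 3^{149} ≡ 3^{9} ≡ 21 (mod 29)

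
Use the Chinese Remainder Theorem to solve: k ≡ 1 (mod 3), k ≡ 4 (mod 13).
M = 3 × 13 = 39. M₁ = 13, y₁ ≡ 1 (mod 3). M₂ = 3, y₂ ≡ 9 (mod 13). k = 1×13×1 + 4×3×9 ≡ 4 (mod 39)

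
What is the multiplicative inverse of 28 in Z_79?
Since 79 is prime, by Fermat 28^(-1) ≡ 28^{77} ≡ 48 (mod 79). Verify: 28 × 48 = 1344 ≡ 1 (mod 79)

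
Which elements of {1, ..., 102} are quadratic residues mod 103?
QRs mod 103: {1, 2, 4, 7, 8, 9, 13, 14, 15, 16, 17, 18, 19, 23, 25, 26, 28, 29, 30, 32, 33, 34, 36, 38, 41, 46, 49, 50, 52, 55, 56, 58, 59, 60, 61, 63, 64, 66, 68, 72, 76, 79, 81, 82, 83, 91, 92, 93, 97, 98, 100}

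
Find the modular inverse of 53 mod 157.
Since 157 is prime, by Fermat 53^(-1) ≡ 53^{155} ≡ 80 mod 157. Verify: 53 × 80 = 4240 ≡ 1 mod 157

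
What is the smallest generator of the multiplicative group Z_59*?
g = 2. Powers: [2, 4, 8, 16, 32, 5, 10, ...] generates all 58 non-zero residues.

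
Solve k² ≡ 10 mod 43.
The square roots of 10 mod 43 are 15 and 28. Verify: 15² = 225 ≡ 10 mod 43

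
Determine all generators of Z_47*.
There are φ(46) = 22 primitive roots mod 47: {5, 10, 11, 13, 15, 19, 20, 22, 23, 26, 29, 30, 31, 33, 35, 38, 39, 40, 41, 43, 44, 45}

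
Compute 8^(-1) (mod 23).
Since 23 is prime, by Fermat 8^(-1) ≡ 8^{21} ≡ 3 (mod 23). Verify: 8 × 3 = 24 ≡ 1 (mod 23)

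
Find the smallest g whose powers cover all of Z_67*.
g = 2. For each prime q|66: 2^{33}≡66, 2^{22}≡37, 2^{6}≡64, none ≡ 1, so ord_67(2) = 66 and 2 is a primitive root.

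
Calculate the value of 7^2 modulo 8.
7^{2} = 49 ≡ 1 mod 8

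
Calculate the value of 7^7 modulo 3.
Using Fermat: 7^{2} ≡ 1 mod 3. 7 ≡ 1 mod 2. So 7^{7} ≡ 7^{1} ≡ 1 mod 3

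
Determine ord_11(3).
Powers of 3 mod 11: 3^1≡3, 3^2≡9, 3^3≡5, 3^4≡4, 3^5≡1. ord_11(3) = 5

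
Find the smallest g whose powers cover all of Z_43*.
g = 3. Powers: [3, 9, 27, 38, 28, 41, 37, 25, 32, 10, ...] generates all 42 non-zero residues.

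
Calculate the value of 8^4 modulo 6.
8^{4} = 4096 ≡ 4 (mod 6)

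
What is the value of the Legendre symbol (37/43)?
(37/43) = 37^{21} mod 43 = -1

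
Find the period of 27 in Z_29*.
Powers of 27 mod 29: 27^1≡27, 27^2≡4, 27^3≡21, 27^4≡16, 27^5≡26, 27^6≡6, 27^7≡17, 27^8≡24, 27^9≡10, 27^10≡9, 27^11≡11, 27^12≡7, 27^13≡15, 27^14≡28, 27^15≡2, 27^16≡25, 27^17≡8, 27^18≡13, 27^19≡3, 27^20≡23, 27^21≡12, 27^22≡5, 27^23≡19, 27^24≡20, 27^25≡18, 27^26≡22, 27^27≡14, 27^28≡1. Order = 28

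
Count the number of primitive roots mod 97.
Number of primitive roots mod 97 = φ(p-1) = φ(96) = 32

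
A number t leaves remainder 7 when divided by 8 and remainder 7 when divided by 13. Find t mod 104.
M = 8 × 13 = 104. M₁ = 13, y₁ ≡ 5 mod 8. M₂ = 8, y₂ ≡ 5 mod 13. t = 7×13×5 + 7×8×5 ≡ 7 mod 104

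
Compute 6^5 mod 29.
By repeated squaring (mod 29): 6^{1}≡6, 6^{2}≡7, 6^{4}≡20. Then 6^{5} = 6^{4+1} ≡ 20 × 6 ≡ 4 (mod 29)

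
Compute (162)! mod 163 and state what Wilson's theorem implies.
(162)! mod 163 = 162. Since this equals -1 mod 163, Wilson confirms 163 is prime.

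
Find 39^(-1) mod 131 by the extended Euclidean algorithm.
Extended GCD: 39(-47) + 131(14) = 1. So 39^(-1) ≡ -47 ≡ 84 mod 131. Verify: 39 × 84 = 3276 ≡ 1 mod 131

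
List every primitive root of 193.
There are φ(192) = 64 primitive roots mod 193: {5, 10, 15, 17, 19, 22, 26, 30, 34, 37, 38, 40, 41, 44, 45, 47, 51, 52, 53, 57, 58, 61, 66, 70, 73, 77, 78, 79, 80, 82, 90, 91, 102, 103, 111, 113, 114, 115, 116, 120, 123, 127, 132, 135, 136, 140, 141, 142, 146, 148, 149, 152, 153, 155, 156, 159, 163, 167, 171, 174, 176, 178, 183, 188}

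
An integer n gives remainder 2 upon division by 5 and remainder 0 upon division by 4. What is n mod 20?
M = 5 × 4 = 20. M₁ = 4, y₁ ≡ 4 mod 5. M₂ = 5, y₂ ≡ 1 mod 4. n = 2×4×4 + 0×5×1 ≡ 12 mod 20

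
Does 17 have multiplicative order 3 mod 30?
Powers of 17 mod 30: 17^1≡17, 17^2≡19, 17^3≡23, 17^4≡1. 17^3≡23≢1, so ord ≠ 3. No, the actual order is 4.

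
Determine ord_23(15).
Powers of 15 mod 23: 15^1≡15, 15^2≡18, 15^3≡17, 15^4≡2, 15^5≡7, 15^6≡13, 15^7≡11, 15^8≡4, 15^9≡14, 15^10≡3, 15^11≡22, 15^12≡8, 15^13≡5, 15^14≡6, 15^15≡21, 15^16≡16, 15^17≡10, 15^18≡12, 15^19≡19, 15^20≡9, 15^21≡20, 15^22≡1. So the order of 15 is 22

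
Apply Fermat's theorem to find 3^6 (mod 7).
By Fermat's Little Theorem, 3^{6} ≡ 1 (mod 7) since 7 is prime and gcd(3, 7) = 1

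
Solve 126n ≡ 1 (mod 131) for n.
Since 131 is prime, by Fermat 126^(-1) ≡ 126^{129} ≡ 26 (mod 131). Verify: 126 × 26 = 3276 ≡ 1 (mod 131)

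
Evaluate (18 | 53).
(18/53) = 18^{26} mod 53 = -1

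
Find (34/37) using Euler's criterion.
(34/37) = 34^{18} mod 37 = 1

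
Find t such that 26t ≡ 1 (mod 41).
Since 41 is prime, by Fermat 26^(-1) ≡ 26^{39} ≡ 30 (mod 41). Verify: 26 × 30 = 780 ≡ 1 (mod 41)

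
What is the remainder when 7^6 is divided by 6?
By repeated squaring mod 6: 7^{1}≡1, 7^{2}≡1, 7^{4}≡1. Then 7^{6} = 7^{4+2} ≡ 1 × 1 ≡ 1 mod 6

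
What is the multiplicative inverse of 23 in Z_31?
Since 31 is prime, by Fermat 23^(-1) ≡ 23^{29} ≡ 27 (mod 31). Verify: 23 × 27 = 621 ≡ 1 (mod 31)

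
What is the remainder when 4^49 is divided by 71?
By repeated squaring mod 71: 4^{1}≡4, 4^{2}≡16, 4^{4}≡43, 4^{8}≡3, 4^{16}≡9, 4^{32}≡10. Then 4^{49} = 4^{32+16+1} ≡ 10 × 9 × 4 ≡ 5 mod 71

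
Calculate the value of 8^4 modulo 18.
8^{4} = 4096 ≡ 10 mod 18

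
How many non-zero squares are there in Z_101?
The squaring map on Z_101* is 2-to-1, so there are (100)/2 = 50 QRs.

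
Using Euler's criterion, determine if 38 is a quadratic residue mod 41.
By Euler's criterion: 38^{20} ≡ 40 (mod 41). Since this equals -1 (≡ 40), 38 is not a QR.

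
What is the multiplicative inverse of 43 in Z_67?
Since 67 is prime, by Fermat 43^(-1) ≡ 43^{65} ≡ 53 mod 67. Verify: 43 × 53 = 2279 ≡ 1 mod 67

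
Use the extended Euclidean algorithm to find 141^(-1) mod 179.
Extended GCD: 141(-33) + 179(26) = 1. So 141^(-1) ≡ -33 ≡ 146 (mod 179). Verify: 141 × 146 = 20586 ≡ 1 (mod 179)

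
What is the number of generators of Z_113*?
A prime p has φ(p-1) primitive roots; here φ(112) = 48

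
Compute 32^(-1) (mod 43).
Since 43 is prime, by Fermat 32^(-1) ≡ 32^{41} ≡ 39 (mod 43). Verify: 32 × 39 = 1248 ≡ 1 (mod 43)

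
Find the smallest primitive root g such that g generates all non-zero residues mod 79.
g = 3. For each prime q|78: 3^{39}≡78, 3^{26}≡23, 3^{6}≡18, none ≡ 1, so ord_79(3) = 78 and 3 is a primitive root.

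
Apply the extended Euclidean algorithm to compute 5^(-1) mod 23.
Extended GCD: 5(-9) + 23(2) = 1. So 5^(-1) ≡ -9 ≡ 14 mod 23. Verify: 5 × 14 = 70 ≡ 1 mod 23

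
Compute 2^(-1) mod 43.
Since 43 is prime, by Fermat 2^(-1) ≡ 2^{41} ≡ 22 mod 43. Verify: 2 × 22 = 44 ≡ 1 mod 43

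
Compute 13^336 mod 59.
Using Fermat: 13^{58} ≡ 1 mod 59. 336 ≡ 46 mod 58. So 13^{336} ≡ 13^{46} ≡ 17 mod 59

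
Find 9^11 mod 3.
By repeated squaring mod 3: 9^{1}≡0, 9^{2}≡0, 9^{4}≡0, 9^{8}≡0. Then 9^{11} = 9^{8+2+1} ≡ 0 × 0 × 0 ≡ 0 mod 3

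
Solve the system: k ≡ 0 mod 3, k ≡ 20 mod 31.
M = 3 × 31 = 93. M₁ = 31, y₁ ≡ 1 mod 3. M₂ = 3, y₂ ≡ 21 mod 31. k = 0×31×1 + 20×3×21 ≡ 51 mod 93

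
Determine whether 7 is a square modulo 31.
By Euler's criterion: 7^{15} ≡ 1 (mod 31). Since this equals 1, 7 is a QR.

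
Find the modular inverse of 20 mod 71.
Since 71 is prime, by Fermat 20^(-1) ≡ 20^{69} ≡ 32 mod 71. Verify: 20 × 32 = 640 ≡ 1 mod 71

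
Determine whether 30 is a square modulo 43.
By Euler's criterion: 30^{21} ≡ 42 mod 43. Since this equals -1 (≡ 42), 30 is not a QR.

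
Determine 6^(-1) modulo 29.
Since 29 is prime, by Fermat 6^(-1) ≡ 6^{27} ≡ 5 (mod 29). Verify: 6 × 5 = 30 ≡ 1 (mod 29)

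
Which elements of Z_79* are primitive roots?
There are φ(78) = 24 primitive roots mod 79: {3, 6, 7, 28, 29, 30, 34, 35, 37, 39, 43, 47, 48, 53, 54, 59, 60, 63, 66, 68, 70, 74, 75, 77}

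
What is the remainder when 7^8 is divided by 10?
By repeated squaring (mod 10): 7^{1}≡7, 7^{2}≡9, 7^{4}≡1, 7^{8}≡1. So 7^{8} ≡ 1 (mod 10)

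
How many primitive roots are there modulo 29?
Number of primitive roots mod 29 = φ(p-1) = φ(28) = 12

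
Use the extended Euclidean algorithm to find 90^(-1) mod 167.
Extended GCD: 90(13) + 167(-7) = 1. So 90^(-1) ≡ 13 (mod 167). Verify: 90 × 13 = 1170 ≡ 1 (mod 167)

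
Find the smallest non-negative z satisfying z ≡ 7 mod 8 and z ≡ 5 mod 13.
M = 8 × 13 = 104. M₁ = 13, y₁ ≡ 5 mod 8. M₂ = 8, y₂ ≡ 5 mod 13. z = 7×13×5 + 5×8×5 ≡ 31 mod 104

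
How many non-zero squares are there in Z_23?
For prime 23, there are (p-1)/2 = (23-1)/2 = 11 quadratic residues (excluding 0).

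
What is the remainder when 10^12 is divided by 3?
Using Fermat: 10^{2} ≡ 1 mod 3. 12 ≡ 0 mod 2. So 10^{12} ≡ 10^{0} ≡ 1 mod 3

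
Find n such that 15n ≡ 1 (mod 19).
Since 19 is prime, by Fermat 15^(-1) ≡ 15^{17} ≡ 14 (mod 19). Verify: 15 × 14 = 210 ≡ 1 (mod 19)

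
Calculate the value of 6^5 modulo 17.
By repeated squaring mod 17: 6^{1}≡6, 6^{2}≡2, 6^{4}≡4. Then 6^{5} = 6^{4+1} ≡ 4 × 6 ≡ 7 mod 17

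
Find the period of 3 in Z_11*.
Powers of 3 mod 11: 3^1≡3, 3^2≡9, 3^3≡5, 3^4≡4, 3^5≡1. So the order of 3 is 5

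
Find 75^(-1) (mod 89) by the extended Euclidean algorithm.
Extended GCD: 75(19) + 89(-16) = 1. So 75^(-1) ≡ 19 (mod 89). Verify: 75 × 19 = 1425 ≡ 1 (mod 89)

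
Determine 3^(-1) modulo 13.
Since 13 is prime, by Fermat 3^(-1) ≡ 3^{11} ≡ 9 (mod 13). Verify: 3 × 9 = 27 ≡ 1 (mod 13)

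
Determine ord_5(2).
Powers of 2 mod 5: 2^1≡2, 2^2≡4, 2^3≡3, 2^4≡1. So the order of 2 is 4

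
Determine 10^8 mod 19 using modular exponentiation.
By repeated squaring (mod 19): 10^{1}≡10, 10^{2}≡5, 10^{4}≡6, 10^{8}≡17. So 10^{8} ≡ 17 (mod 19)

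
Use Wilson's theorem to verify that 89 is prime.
(88)! mod 89 = 88. Since this equals -1 (mod 89), Wilson confirms 89 is prime.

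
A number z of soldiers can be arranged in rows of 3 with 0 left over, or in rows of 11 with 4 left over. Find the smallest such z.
M = 3 × 11 = 33. M₁ = 11, y₁ ≡ 2 mod 3. M₂ = 3, y₂ ≡ 4 mod 11. z = 0×11×2 + 4×3×4 ≡ 15 mod 33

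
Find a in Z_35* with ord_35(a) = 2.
6 has order 2 mod 35 since 6^{2} ≡ 1 (mod 35) and no smaller power works.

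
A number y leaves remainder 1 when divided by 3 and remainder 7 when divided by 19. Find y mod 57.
M = 3 × 19 = 57. M₁ = 19, y₁ ≡ 1 mod 3. M₂ = 3, y₂ ≡ 13 mod 19. y = 1×19×1 + 7×3×13 ≡ 7 mod 57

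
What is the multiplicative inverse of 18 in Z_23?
Since 23 is prime, by Fermat 18^(-1) ≡ 18^{21} ≡ 9 mod 23. Verify: 18 × 9 = 162 ≡ 1 mod 23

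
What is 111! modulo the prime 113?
(112)! = (111)! × (112) ≡ -1 mod 113. So (111)! ≡ -1 × (112)^(-1) ≡ (-1)×(-1) = 1 mod 113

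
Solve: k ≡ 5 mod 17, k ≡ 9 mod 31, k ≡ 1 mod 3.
M = 17 × 31 × 3 = 1581. M₁ = 93, y₁ ≡ 15 mod 17. M₂ = 51, y₂ ≡ 14 mod 31. M₃ = 527, y₃ ≡ 2 mod 3. k = 5×93×15 + 9×51×14 + 1×527×2 ≡ 226 mod 1581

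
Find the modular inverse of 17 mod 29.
Since 29 is prime, by Fermat 17^(-1) ≡ 17^{27} ≡ 12 mod 29. Verify: 17 × 12 = 204 ≡ 1 mod 29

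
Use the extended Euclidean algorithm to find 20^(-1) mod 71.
Extended GCD: 20(32) + 71(-9) = 1. So 20^(-1) ≡ 32 (mod 71). Verify: 20 × 32 = 640 ≡ 1 (mod 71)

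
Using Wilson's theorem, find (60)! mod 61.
By Wilson's theorem, (60)! ≡ -1 ≡ 60 (mod 61)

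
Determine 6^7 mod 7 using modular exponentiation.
Using Fermat: 6^{6} ≡ 1 mod 7. 7 ≡ 1 mod 6. So 6^{7} ≡ 6^{1} ≡ 6 mod 7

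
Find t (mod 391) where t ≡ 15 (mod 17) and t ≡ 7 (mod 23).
M = 17 × 23 = 391. M₁ = 23, y₁ ≡ 3 (mod 17). M₂ = 17, y₂ ≡ 19 (mod 23). t = 15×23×3 + 7×17×19 ≡ 168 (mod 391)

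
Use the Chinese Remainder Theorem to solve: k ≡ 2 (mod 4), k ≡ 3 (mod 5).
M = 4 × 5 = 20. M₁ = 5, y₁ ≡ 1 (mod 4). M₂ = 4, y₂ ≡ 4 (mod 5). k = 2×5×1 + 3×4×4 ≡ 18 (mod 20)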